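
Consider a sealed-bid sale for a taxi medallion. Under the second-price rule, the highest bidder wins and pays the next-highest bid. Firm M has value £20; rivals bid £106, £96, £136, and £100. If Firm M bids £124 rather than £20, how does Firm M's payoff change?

Payoff change: £0.

The highest competing bid is £136.
Bidding truthfully at £20: the top bid is £136 (a rival), so Firm M loses. Payoff = £0.
Bidding £124: the top bid is £136 (a rival), so Firm M loses. Payoff = £0.
Change = £0 − £0 = £0.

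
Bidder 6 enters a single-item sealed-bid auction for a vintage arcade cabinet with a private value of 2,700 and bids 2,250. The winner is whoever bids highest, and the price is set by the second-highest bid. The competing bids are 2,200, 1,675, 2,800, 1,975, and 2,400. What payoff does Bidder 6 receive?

Highest competing bid: 2,800.
Bidder 6's bid 2,250 is not the highest, so Bidder 6 loses, pays nothing, and earns zero payoff.

The bidder's payoff: 0.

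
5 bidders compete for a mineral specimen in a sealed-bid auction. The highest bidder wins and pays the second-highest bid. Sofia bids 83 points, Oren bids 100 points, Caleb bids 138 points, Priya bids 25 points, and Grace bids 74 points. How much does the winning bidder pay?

The winner pays 100 points.

Bids in descending order: Caleb 138 points; Oren 100 points; Sofia 83 points; Grace 74 points; Priya 25 points.
Caleb has the highest bid, so Caleb wins.
The second-highest bid is 100 points, so that is what Caleb pays.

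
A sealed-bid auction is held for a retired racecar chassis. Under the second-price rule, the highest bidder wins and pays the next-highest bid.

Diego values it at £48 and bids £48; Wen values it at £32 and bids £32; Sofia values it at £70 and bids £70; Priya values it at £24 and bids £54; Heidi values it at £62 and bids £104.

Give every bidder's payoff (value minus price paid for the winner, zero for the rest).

Ranking the bids: Heidi £104; Sofia £70; Priya £54; Diego £48; Wen £32.
Heidi has the top bid and wins; the price is the second-highest bid, £70.
Heidi's payoff = £62 − £70 = -£8. All other bidders lose, so their payoff is 0.

Payoffs: Diego £0, Wen £0, Sofia £0, Priya £0, Heidi -£8.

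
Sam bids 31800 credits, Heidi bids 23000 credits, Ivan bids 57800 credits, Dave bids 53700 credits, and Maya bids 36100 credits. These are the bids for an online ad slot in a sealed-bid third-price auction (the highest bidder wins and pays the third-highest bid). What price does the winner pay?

Ranking the bids: Ivan 57800 credits; Dave 53700 credits; Maya 36100 credits; Sam 31800 credits; Heidi 23000 credits.
Ivan is the highest bidder, so Ivan wins.
Under the third-price rule, the price is the third-highest bid: 36100 credits.

The winner pays 36100 credits.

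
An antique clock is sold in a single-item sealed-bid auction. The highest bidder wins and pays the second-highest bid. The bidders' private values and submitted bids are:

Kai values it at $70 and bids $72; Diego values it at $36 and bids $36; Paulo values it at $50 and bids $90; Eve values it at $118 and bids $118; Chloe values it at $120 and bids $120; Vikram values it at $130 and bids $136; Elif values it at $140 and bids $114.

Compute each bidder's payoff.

Sorted high to low: Vikram $136; Chloe $120; Eve $118; Elif $114; Paulo $90; Kai $72; Diego $36.
Vikram has the top bid and wins; the price is the second-highest bid, $120.
Vikram's payoff = $130 − $120 = $10. All other bidders lose, so their payoff is 0.

Payoffs: Kai $0, Diego $0, Paulo $0, Eve $0, Chloe $0, Vikram $10, Elif $0.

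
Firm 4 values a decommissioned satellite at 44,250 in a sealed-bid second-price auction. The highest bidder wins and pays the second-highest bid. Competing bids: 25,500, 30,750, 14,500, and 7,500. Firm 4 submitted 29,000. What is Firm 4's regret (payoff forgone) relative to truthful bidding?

The highest competing bid is 30,750.
Bidding truthfully at 44,250: Firm 4 has the top bid, wins, and pays the second-highest bid 30,750. Payoff = 44,250 − 30,750 = 13,500.
Bidding 29,000: the top bid is 30,750 (a rival), so Firm 4 loses. Payoff = 0.
Regret = truthful payoff − actual payoff = 13,500 − 0 = 13,500.

Payoff forgone: 13,500.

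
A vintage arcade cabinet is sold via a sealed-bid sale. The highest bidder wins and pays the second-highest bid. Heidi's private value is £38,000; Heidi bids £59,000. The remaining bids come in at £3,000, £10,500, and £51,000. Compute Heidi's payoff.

Highest competing bid: £51,000.
Heidi's bid £59,000 is the highest overall, so Heidi wins and pays the second-highest bid, £51,000.
Payoff = value − price = £38,000 − £51,000 = -£13,000.

Heidi's payoff: -£13,000.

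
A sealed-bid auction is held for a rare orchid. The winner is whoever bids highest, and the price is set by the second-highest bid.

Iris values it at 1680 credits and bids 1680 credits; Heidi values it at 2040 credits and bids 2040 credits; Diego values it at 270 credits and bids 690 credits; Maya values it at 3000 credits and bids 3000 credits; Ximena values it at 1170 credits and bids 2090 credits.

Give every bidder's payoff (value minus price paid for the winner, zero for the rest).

Ordered from highest: Maya 3000 credits, then Ximena 2090 credits, then Heidi 2040 credits, then Iris 1680 credits, then Diego 690 credits.
Maya has the top bid and wins; the price is the second-highest bid, 2090 credits.
Maya's payoff = 3000 credits − 2090 credits = 910 credits. All other bidders lose, so their payoff is 0.

Iris 0 credits, Heidi 0 credits, Diego 0 credits, Maya 910 credits, Ximena 0 credits.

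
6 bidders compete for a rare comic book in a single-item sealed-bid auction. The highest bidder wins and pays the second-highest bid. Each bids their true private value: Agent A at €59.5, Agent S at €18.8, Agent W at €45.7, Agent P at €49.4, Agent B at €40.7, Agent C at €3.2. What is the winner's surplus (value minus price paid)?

€10.1

Sorted high to low: Agent A €59.5 > Agent P €49.4 > Agent W €45.7 > Agent B €40.7 > Agent S €18.8 > Agent C €3.2.
Agent A wins with the top bid and pays the second-highest, €49.4.
Surplus = €59.5 − €49.4 = €10.1.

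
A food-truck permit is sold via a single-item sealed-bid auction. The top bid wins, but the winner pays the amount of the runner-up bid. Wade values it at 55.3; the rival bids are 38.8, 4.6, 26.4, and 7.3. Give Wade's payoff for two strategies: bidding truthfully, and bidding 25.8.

The highest competing bid is 38.8.
Bidding truthfully at 55.3: Wade has the top bid, wins, and pays the second-highest bid 38.8. Payoff = 55.3 − 38.8 = 16.5.
Bidding 25.8: the top bid is 38.8 (a rival), so Wade loses. Payoff = 0.0.
This is the dominant-strategy logic: truthful bidding weakly beats any alternative.

Truthful: 16.5; alternative: 0.0.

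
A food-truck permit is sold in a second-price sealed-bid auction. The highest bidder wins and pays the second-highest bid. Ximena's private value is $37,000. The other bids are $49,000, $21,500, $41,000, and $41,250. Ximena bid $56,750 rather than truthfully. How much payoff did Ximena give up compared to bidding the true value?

The highest competing bid is $49,000.
Bidding truthfully at $37,000: the top bid is $49,000 (a rival), so Ximena loses. Payoff = $0.
Bidding $56,750: Ximena has the top bid, wins, and pays the second-highest bid $49,000. Payoff = $37,000 − $49,000 = -$12,000.
Regret = truthful payoff − actual payoff = $0 − -$12,000 = $12,000.

Payoff forgone: $12,000.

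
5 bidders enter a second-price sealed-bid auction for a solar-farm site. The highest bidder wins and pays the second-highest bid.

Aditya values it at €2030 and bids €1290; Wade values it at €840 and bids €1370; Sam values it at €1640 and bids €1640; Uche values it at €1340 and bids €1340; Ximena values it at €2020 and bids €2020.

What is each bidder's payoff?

Aditya €0, Wade €0, Sam €0, Uche €0, Ximena €380.

Ranking the bids: Ximena €2020, then Sam €1640, then Wade €1370, then Uche €1340, then Aditya €1290.
Ximena has the top bid and wins; the price is the second-highest bid, €1640.
Ximena's payoff = €2020 − €1640 = €380. All other bidders lose, so their payoff is 0.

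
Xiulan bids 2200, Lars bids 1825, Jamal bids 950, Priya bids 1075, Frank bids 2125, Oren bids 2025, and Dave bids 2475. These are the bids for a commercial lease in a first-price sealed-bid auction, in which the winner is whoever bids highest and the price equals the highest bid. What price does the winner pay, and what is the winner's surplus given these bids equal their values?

Bids in descending order: Dave 2475 > Xiulan 2200 > Frank 2125 > Oren 2025 > Lars 1825 > Priya 1075 > Jamal 950.
Dave is the highest bidder, so Dave wins.
Under the first-price rule, the price is the highest bid: 2475.
Surplus = 2475 − 2475 = 0.

Price 2475; surplus 0.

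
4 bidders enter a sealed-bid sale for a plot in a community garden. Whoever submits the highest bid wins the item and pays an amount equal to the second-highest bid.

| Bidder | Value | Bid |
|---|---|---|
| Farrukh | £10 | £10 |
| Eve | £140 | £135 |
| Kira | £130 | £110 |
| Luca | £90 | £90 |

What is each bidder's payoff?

Payoffs: Farrukh £0, Eve £30, Kira £0, Luca £0.

Ranking the bids: Eve £135 > Kira £110 > Luca £90 > Farrukh £10.
Eve has the top bid and wins; the price is the second-highest bid, £110.
Eve's payoff = £140 − £110 = £30. All other bidders lose, so their payoff is 0.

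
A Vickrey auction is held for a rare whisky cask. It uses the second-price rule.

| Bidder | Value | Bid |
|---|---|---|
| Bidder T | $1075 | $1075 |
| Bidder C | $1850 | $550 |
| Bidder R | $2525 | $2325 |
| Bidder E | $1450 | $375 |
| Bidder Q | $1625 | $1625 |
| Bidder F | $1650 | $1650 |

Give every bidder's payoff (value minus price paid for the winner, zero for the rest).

Bidder T $0, Bidder C $0, Bidder R $875, Bidder E $0, Bidder Q $0, Bidder F $0.

Sorted high to low: Bidder R $2325, then Bidder F $1650, then Bidder Q $1625, then Bidder T $1075, then Bidder C $550, then Bidder E $375.
Bidder R has the top bid and wins; the price is the second-highest bid, $1650.
Bidder R's payoff = $2525 − $1650 = $875. All other bidders lose, so their payoff is 0.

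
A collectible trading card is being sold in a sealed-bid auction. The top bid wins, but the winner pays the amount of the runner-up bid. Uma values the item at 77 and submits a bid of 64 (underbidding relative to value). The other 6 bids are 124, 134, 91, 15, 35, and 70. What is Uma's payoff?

Highest competing bid: 134.
Uma's bid 64 is not the highest, so Uma loses, pays nothing, and earns zero payoff.

0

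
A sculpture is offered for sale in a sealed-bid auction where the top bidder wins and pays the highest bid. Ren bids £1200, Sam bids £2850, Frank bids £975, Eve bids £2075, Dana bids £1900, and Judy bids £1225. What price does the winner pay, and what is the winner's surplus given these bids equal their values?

Ordered from highest: Sam £2850; Eve £2075; Dana £1900; Judy £1225; Ren £1200; Frank £975.
Sam is the highest bidder, so Sam wins.
Under the first-price rule, the price is the highest bid: £2850.
Surplus = £2850 − £2850 = £0.

Price £2850; surplus £0.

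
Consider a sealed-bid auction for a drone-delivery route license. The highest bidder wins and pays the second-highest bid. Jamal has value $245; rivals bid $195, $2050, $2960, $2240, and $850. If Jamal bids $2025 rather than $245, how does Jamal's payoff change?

The highest competing bid is $2960.
Bidding truthfully at $245: the top bid is $2960 (a rival), so Jamal loses. Payoff = $0.
Bidding $2025: the top bid is $2960 (a rival), so Jamal loses. Payoff = $0.
Change = $0 − $0 = $0.

Payoff change: $0.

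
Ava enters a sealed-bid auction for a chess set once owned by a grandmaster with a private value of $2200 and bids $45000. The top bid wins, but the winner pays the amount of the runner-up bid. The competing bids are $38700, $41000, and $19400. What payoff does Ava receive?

Highest competing bid: $41000.
Ava's bid $45000 is the highest overall, so Ava wins and pays the second-highest bid, $41000.
Payoff = value − price = $2200 − $41000 = -$38800.

Ava's payoff: -$38800.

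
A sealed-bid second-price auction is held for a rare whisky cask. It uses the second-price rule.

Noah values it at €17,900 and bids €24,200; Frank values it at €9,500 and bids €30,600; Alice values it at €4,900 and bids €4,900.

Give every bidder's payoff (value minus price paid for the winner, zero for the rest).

Ranking the bids: Frank €30,600 > Noah €24,200 > Alice €4,900.
Frank has the top bid and wins; the price is the second-highest bid, €24,200.
Frank's payoff = €9,500 − €24,200 = -€14,700. All other bidders lose, so their payoff is 0.

Noah €0, Frank -€14,700, Alice €0.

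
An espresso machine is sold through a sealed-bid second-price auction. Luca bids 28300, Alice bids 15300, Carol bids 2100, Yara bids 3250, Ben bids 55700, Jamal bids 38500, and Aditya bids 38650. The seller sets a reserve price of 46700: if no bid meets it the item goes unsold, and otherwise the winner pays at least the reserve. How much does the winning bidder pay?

The winner pays 46700.

Sorted high to low: Ben 55700; Aditya 38650; Jamal 38500; Luca 28300; Alice 15300; Yara 3250; Carol 2100.
Ben has the highest bid, so Ben wins.
The second-highest bid is 38650, but the reserve 46700 is higher, so the price is the reserve.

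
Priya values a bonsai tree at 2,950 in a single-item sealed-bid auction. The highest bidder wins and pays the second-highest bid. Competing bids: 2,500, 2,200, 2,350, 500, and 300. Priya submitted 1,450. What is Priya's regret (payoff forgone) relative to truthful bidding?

450

The highest competing bid is 2,500.
Bidding truthfully at 2,950: Priya has the top bid, wins, and pays the second-highest bid 2,500. Payoff = 2,950 − 2,500 = 450.
Bidding 1,450: the top bid is 2,500 (a rival), so Priya loses. Payoff = 0.
Regret = truthful payoff − actual payoff = 450 − 0 = 450.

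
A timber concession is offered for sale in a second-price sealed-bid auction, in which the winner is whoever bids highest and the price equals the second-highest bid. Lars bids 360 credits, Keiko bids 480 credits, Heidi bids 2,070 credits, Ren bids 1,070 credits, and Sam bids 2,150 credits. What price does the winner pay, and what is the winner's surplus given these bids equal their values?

Price 2,070 credits; surplus 80 credits.

Sorted high to low: Sam 2,150 credits > Heidi 2,070 credits > Ren 1,070 credits > Keiko 480 credits > Lars 360 credits.
Sam is the highest bidder, so Sam wins.
Under the second-price rule, the price is the second-highest bid: 2,070 credits.
Surplus = 2,150 credits − 2,070 credits = 80 credits.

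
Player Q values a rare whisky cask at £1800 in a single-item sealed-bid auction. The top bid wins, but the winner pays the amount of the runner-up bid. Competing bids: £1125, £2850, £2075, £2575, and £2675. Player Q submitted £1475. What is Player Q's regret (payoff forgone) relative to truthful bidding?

The highest competing bid is £2850.
Bidding truthfully at £1800: the top bid is £2850 (a rival), so Player Q loses. Payoff = £0.
Bidding £1475: the top bid is £2850 (a rival), so Player Q loses. Payoff = £0.
Regret = truthful payoff − actual payoff = £0 − £0 = £0.
The bid only affects whether you win, not the price — here both bids land on the same side of the top rival bid, so the deviation is payoff-neutral.

Regret: £0.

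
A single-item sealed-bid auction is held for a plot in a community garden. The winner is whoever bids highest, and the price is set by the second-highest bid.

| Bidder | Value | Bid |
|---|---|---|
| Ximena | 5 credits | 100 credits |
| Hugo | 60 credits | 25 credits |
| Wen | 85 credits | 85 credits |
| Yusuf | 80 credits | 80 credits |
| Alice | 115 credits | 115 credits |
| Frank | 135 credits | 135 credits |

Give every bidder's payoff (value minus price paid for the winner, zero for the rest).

Ranking the bids: Frank 135 credits; Alice 115 credits; Ximena 100 credits; Wen 85 credits; Yusuf 80 credits; Hugo 25 credits.
Frank has the top bid and wins; the price is the second-highest bid, 115 credits.
Frank's payoff = 135 credits − 115 credits = 20 credits. All other bidders lose, so their payoff is 0.

Payoffs: Ximena 0 credits, Hugo 0 credits, Wen 0 credits, Yusuf 0 credits, Alice 0 credits, Frank 20 credits.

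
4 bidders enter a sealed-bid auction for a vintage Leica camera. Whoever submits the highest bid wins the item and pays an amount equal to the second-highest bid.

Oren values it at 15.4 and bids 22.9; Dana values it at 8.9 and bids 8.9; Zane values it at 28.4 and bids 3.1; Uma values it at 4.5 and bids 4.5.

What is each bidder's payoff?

Ranking the bids: Oren 22.9, then Dana 8.9, then Uma 4.5, then Zane 3.1.
Oren has the top bid and wins; the price is the second-highest bid, 8.9.
Oren's payoff = 15.4 − 8.9 = 6.5. All other bidders lose, so their payoff is 0.

Payoffs: Oren 6.5, Dana 0.0, Zane 0.0, Uma 0.0.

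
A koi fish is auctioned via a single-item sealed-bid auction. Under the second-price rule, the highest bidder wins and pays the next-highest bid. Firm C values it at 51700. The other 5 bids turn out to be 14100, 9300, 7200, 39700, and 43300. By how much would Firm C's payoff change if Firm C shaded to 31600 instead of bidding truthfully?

The highest competing bid is 43300.
Bidding truthfully at 51700: Firm C has the top bid, wins, and pays the second-highest bid 43300. Payoff = 51700 − 43300 = 8400.
Bidding 31600: the top bid is 43300 (a rival), so Firm C loses. Payoff = 0.
Change = 0 − 8400 = -8400.
This is the dominant-strategy logic: truthful bidding weakly beats any alternative.

Payoff change: -8400.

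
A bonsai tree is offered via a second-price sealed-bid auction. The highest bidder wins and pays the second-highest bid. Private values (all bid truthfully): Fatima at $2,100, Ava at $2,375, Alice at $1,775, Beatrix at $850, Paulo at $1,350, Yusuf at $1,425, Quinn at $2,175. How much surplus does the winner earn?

Sorted high to low: Ava $2,375 > Quinn $2,175 > Fatima $2,100 > Alice $1,775 > Yusuf $1,425 > Paulo $1,350 > Beatrix $850.
Ava wins with the top bid and pays the second-highest, $2,175.
Surplus = $2,375 − $2,175 = $200.

Surplus = $200.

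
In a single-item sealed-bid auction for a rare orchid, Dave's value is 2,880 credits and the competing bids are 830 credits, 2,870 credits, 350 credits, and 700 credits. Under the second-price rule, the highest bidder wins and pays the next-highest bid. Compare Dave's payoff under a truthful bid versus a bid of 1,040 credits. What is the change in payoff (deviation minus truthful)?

Payoff change: -10 credits.

The highest competing bid is 2,870 credits.
Bidding truthfully at 2,880 credits: Dave has the top bid, wins, and pays the second-highest bid 2,870 credits. Payoff = 2,880 credits − 2,870 credits = 10 credits.
Bidding 1,040 credits: the top bid is 2,870 credits (a rival), so Dave loses. Payoff = 0 credits.
Change = 0 credits − 10 credits = -10 credits.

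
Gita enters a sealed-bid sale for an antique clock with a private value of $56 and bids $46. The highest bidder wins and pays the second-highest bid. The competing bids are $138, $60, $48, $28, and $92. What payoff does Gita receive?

Highest competing bid: $138.
Gita's bid $46 is not the highest, so Gita loses, pays nothing, and earns zero payoff.

$0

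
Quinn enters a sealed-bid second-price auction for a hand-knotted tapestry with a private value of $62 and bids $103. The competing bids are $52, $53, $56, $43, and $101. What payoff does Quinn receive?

Highest competing bid: $101.
Quinn's bid $103 is the highest overall, so Quinn wins and pays the second-highest bid, $101.
Payoff = value − price = $62 − $101 = -$39.
Overbidding won the item at a price above value — truthful bidding would have avoided this loss.

Payoff = -$39.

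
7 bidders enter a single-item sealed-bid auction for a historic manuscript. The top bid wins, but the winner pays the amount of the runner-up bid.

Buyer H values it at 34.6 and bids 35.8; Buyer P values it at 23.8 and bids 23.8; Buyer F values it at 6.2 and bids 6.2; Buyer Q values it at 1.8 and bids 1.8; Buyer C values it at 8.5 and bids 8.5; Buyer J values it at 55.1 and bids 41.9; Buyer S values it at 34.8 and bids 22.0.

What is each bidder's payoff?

Payoffs: Buyer H 0.0, Buyer P 0.0, Buyer F 0.0, Buyer Q 0.0, Buyer C 0.0, Buyer J 19.3, Buyer S 0.0.

Ordered from highest: Buyer J 41.9, then Buyer H 35.8, then Buyer P 23.8, then Buyer S 22.0, then Buyer C 8.5, then Buyer F 6.2, then Buyer Q 1.8.
Buyer J has the top bid and wins; the price is the second-highest bid, 35.8.
Buyer J's payoff = 55.1 − 35.8 = 19.3. All other bidders lose, so their payoff is 0.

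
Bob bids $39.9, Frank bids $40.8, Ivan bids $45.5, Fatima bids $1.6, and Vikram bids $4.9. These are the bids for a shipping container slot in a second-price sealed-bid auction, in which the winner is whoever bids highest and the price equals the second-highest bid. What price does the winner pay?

Ordered from highest: Ivan $45.5; Frank $40.8; Bob $39.9; Vikram $4.9; Fatima $1.6.
Ivan is the highest bidder, so Ivan wins.
Under the second-price rule, the price is the second-highest bid: $40.8.

Price paid: $40.8.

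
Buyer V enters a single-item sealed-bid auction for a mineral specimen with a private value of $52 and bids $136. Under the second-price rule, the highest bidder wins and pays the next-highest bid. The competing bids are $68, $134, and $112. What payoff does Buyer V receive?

Highest competing bid: $134.
Buyer V's bid $136 is the highest overall, so Buyer V wins and pays the second-highest bid, $134.
Payoff = value − price = $52 − $134 = -$82.

-$82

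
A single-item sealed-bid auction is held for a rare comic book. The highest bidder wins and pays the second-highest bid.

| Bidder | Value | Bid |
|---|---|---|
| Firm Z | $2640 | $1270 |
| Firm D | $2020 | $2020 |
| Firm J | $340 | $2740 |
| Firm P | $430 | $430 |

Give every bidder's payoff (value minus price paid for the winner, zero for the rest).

Bids in descending order: Firm J $2740, then Firm D $2020, then Firm Z $1270, then Firm P $430.
Firm J has the top bid and wins; the price is the second-highest bid, $2020.
Firm J's payoff = $340 − $2020 = -$1680. All other bidders lose, so their payoff is 0.

Payoffs: Firm Z $0, Firm D $0, Firm J -$1680, Firm P $0.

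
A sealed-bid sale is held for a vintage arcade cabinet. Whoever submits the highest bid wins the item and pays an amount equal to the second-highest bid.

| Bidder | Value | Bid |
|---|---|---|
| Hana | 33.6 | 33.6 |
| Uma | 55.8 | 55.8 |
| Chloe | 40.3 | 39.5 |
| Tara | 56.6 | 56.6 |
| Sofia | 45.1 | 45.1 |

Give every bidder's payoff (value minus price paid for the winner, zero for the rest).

Hana 0.0, Uma 0.0, Chloe 0.0, Tara 0.8, Sofia 0.0.

Bids in descending order: Tara 56.6 > Uma 55.8 > Sofia 45.1 > Chloe 39.5 > Hana 33.6.
Tara has the top bid and wins; the price is the second-highest bid, 55.8.
Tara's payoff = 56.6 − 55.8 = 0.8. All other bidders lose, so their payoff is 0.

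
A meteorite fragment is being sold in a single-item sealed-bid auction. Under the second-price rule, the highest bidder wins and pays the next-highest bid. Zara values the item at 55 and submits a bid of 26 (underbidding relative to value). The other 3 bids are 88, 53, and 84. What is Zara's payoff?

0

Highest competing bid: 88.
Zara's bid 26 is not the highest, so Zara loses, pays nothing, and earns zero payoff.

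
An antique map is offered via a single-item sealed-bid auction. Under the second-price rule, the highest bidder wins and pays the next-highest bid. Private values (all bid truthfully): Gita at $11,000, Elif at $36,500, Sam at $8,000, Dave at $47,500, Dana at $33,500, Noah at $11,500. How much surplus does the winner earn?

Winner's surplus: $11,000.

Sorted high to low: Dave $47,500; Elif $36,500; Dana $33,500; Noah $11,500; Gita $11,000; Sam $8,000.
Dave wins with the top bid and pays the second-highest, $36,500.
Surplus = $47,500 − $36,500 = $11,000.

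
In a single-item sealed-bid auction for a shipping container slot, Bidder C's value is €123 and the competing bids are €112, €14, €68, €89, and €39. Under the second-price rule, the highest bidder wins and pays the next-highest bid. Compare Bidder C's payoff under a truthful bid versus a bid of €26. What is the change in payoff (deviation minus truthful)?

The highest competing bid is €112.
Bidding truthfully at €123: Bidder C has the top bid, wins, and pays the second-highest bid €112. Payoff = €123 − €112 = €11.
Bidding €26: the top bid is €112 (a rival), so Bidder C loses. Payoff = €0.
Change = €0 − €11 = -€11.

-€11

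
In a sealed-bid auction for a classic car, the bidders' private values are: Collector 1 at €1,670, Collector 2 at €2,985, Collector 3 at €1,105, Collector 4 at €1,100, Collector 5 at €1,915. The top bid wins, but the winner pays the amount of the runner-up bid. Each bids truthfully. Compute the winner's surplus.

Surplus = €1,070.

Ordered from highest: Collector 2 €2,985, then Collector 5 €1,915, then Collector 1 €1,670, then Collector 3 €1,105, then Collector 4 €1,100.
Collector 2 wins with the top bid and pays the second-highest, €1,915.
Surplus = €2,985 − €1,915 = €1,070.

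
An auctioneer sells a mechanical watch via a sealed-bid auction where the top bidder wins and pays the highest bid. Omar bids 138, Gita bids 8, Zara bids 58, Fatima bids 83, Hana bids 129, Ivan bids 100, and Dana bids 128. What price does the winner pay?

Sorted high to low: Omar 138, then Hana 129, then Dana 128, then Ivan 100, then Fatima 83, then Zara 58, then Gita 8.
Omar is the highest bidder, so Omar wins.
Under the first-price rule, the price is the highest bid: 138.

138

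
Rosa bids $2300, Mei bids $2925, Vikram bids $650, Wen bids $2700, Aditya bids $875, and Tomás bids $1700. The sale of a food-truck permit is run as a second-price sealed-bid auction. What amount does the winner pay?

Bids in descending order: Mei $2925 > Wen $2700 > Rosa $2300 > Tomás $1700 > Aditya $875 > Vikram $650.
Mei has the highest bid, so Mei wins.
The second-highest bid is $2700, so that is what Mei pays.

The winner pays $2700.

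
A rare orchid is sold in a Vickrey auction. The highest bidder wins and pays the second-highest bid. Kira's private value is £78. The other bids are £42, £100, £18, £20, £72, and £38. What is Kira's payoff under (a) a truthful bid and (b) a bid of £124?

The highest competing bid is £100.
Bidding truthfully at £78: the top bid is £100 (a rival), so Kira loses. Payoff = £0.
Bidding £124: Kira has the top bid, wins, and pays the second-highest bid £100. Payoff = £78 − £100 = -£22.

(a) £0  (b) -£22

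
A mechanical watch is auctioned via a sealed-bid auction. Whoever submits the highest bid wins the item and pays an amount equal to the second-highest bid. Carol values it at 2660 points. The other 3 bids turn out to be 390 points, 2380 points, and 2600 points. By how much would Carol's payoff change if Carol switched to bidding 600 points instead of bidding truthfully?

The highest competing bid is 2600 points.
Bidding truthfully at 2660 points: Carol has the top bid, wins, and pays the second-highest bid 2600 points. Payoff = 2660 points − 2600 points = 60 points.
Bidding 600 points: the top bid is 2600 points (a rival), so Carol loses. Payoff = 0 points.
Change = 0 points − 60 points = -60 points.
Deviating from a truthful bid can only lose payoff in a second-price auction — never gain.

Payoff change: -60 points.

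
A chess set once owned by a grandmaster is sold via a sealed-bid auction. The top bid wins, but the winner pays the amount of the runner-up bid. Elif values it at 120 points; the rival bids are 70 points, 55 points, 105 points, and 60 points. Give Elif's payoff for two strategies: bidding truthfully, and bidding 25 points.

Truthful: 15 points; alternative: 0 points.

The highest competing bid is 105 points.
Bidding truthfully at 120 points: Elif has the top bid, wins, and pays the second-highest bid 105 points. Payoff = 120 points − 105 points = 15 points.
Bidding 25 points: the top bid is 105 points (a rival), so Elif loses. Payoff = 0 points.
This is the dominant-strategy logic: truthful bidding weakly beats any alternative.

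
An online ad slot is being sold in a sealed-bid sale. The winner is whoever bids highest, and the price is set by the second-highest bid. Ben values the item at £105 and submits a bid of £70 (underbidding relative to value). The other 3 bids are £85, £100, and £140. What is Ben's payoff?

Highest competing bid: £140.
Ben's bid £70 is not the highest, so Ben loses, pays nothing, and earns zero payoff.

Ben's payoff: £0.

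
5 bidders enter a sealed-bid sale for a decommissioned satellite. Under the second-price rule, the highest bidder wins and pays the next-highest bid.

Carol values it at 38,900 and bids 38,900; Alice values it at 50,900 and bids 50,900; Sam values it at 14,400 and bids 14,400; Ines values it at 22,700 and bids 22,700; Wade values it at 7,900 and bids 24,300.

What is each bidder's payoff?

Payoffs: Carol 0, Alice 12,000, Sam 0, Ines 0, Wade 0.

Bids in descending order: Alice 50,900, then Carol 38,900, then Wade 24,300, then Ines 22,700, then Sam 14,400.
Alice has the top bid and wins; the price is the second-highest bid, 38,900.
Alice's payoff = 50,900 − 38,900 = 12,000. All other bidders lose, so their payoff is 0.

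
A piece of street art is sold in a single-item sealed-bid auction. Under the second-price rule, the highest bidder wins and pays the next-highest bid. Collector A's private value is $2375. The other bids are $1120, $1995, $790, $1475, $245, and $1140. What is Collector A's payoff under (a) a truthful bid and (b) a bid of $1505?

The highest competing bid is $1995.
Bidding truthfully at $2375: Collector A has the top bid, wins, and pays the second-highest bid $1995. Payoff = $2375 − $1995 = $380.
Bidding $1505: the top bid is $1995 (a rival), so Collector A loses. Payoff = $0.
This is the dominant-strategy logic: truthful bidding weakly beats any alternative.

(a) $380  (b) $0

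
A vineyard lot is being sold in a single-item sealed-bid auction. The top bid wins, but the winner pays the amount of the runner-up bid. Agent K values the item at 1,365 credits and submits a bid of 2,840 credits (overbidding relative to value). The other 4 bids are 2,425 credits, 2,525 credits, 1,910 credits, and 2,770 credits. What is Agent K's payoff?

Agent K's payoff: -1,405 credits.

Highest competing bid: 2,770 credits.
Agent K's bid 2,840 credits is the highest overall, so Agent K wins and pays the second-highest bid, 2,770 credits.
Payoff = value − price = 1,365 credits − 2,770 credits = -1,405 credits.
Overbidding won the item at a price above value — truthful bidding would have avoided this loss.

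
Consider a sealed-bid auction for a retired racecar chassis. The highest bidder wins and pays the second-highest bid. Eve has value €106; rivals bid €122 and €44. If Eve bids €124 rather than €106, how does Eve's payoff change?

-€16

The highest competing bid is €122.
Bidding truthfully at €106: the top bid is €122 (a rival), so Eve loses. Payoff = €0.
Bidding €124: Eve has the top bid, wins, and pays the second-highest bid €122. Payoff = €106 − €122 = -€16.
Change = -€16 − €0 = -€16.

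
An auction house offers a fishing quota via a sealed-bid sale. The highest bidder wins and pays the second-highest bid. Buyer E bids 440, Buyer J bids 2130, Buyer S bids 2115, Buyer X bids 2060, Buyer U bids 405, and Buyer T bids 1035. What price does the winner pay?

2115

Sorted high to low: Buyer J 2130; Buyer S 2115; Buyer X 2060; Buyer T 1035; Buyer E 440; Buyer U 405.
Buyer J has the highest bid, so Buyer J wins.
The second-highest bid is 2115, so that is what Buyer J pays.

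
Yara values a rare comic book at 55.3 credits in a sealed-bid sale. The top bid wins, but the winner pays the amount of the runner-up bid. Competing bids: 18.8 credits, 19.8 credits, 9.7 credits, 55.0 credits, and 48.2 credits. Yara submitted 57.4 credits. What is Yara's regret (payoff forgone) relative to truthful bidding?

The highest competing bid is 55.0 credits.
Bidding truthfully at 55.3 credits: Yara has the top bid, wins, and pays the second-highest bid 55.0 credits. Payoff = 55.3 credits − 55.0 credits = 0.3 credits.
Bidding 57.4 credits: Yara has the top bid, wins, and pays the second-highest bid 55.0 credits. Payoff = 55.3 credits − 55.0 credits = 0.3 credits.
Regret = truthful payoff − actual payoff = 0.3 credits − 0.3 credits = 0.0 credits.
The bid only affects whether you win, not the price — here both bids land on the same side of the top rival bid, so the deviation is payoff-neutral.

0.0 credits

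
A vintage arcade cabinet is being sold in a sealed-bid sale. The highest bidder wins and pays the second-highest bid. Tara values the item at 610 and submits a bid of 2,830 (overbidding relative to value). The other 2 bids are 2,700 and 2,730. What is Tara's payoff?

Highest competing bid: 2,730.
Tara's bid 2,830 is the highest overall, so Tara wins and pays the second-highest bid, 2,730.
Payoff = value − price = 610 − 2,730 = -2,120.
Overbidding won the item at a price above value — truthful bidding would have avoided this loss.

-2,120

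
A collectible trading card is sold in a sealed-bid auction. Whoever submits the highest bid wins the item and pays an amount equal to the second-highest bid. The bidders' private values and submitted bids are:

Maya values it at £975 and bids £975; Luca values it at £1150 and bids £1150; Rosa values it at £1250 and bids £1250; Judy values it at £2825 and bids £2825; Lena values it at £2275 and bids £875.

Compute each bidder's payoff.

Maya £0, Luca £0, Rosa £0, Judy £1575, Lena £0.

Ordered from highest: Judy £2825; Rosa £1250; Luca £1150; Maya £975; Lena £875.
Judy has the top bid and wins; the price is the second-highest bid, £1250.
Judy's payoff = £2825 − £1250 = £1575. All other bidders lose, so their payoff is 0.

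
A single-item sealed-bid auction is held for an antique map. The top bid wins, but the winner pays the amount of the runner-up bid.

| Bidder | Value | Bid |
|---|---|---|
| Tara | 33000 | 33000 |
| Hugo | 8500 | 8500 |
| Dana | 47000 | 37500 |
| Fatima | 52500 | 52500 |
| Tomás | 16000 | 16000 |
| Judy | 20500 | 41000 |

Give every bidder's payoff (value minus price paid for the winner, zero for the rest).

Ranking the bids: Fatima 52500 > Judy 41000 > Dana 37500 > Tara 33000 > Tomás 16000 > Hugo 8500.
Fatima has the top bid and wins; the price is the second-highest bid, 41000.
Fatima's payoff = 52500 − 41000 = 11500. All other bidders lose, so their payoff is 0.

Payoffs: Tara 0, Hugo 0, Dana 0, Fatima 11500, Tomás 0, Judy 0.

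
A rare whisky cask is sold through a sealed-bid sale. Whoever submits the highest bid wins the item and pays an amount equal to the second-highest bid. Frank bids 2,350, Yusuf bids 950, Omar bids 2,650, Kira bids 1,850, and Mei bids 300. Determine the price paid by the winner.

Price paid: 2,350.

Ranking the bids: Omar 2,650, then Frank 2,350, then Kira 1,850, then Yusuf 950, then Mei 300.
Omar has the highest bid, so Omar wins.
The second-highest bid is 2,350, so that is what Omar pays.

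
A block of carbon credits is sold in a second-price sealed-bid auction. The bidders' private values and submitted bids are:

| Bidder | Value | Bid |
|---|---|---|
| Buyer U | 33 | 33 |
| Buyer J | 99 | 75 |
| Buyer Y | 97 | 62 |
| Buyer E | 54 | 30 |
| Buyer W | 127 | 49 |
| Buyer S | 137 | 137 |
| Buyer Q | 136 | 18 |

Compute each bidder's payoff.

Payoffs: Buyer U 0, Buyer J 0, Buyer Y 0, Buyer E 0, Buyer W 0, Buyer S 62, Buyer Q 0.

Ranking the bids: Buyer S 137 > Buyer J 75 > Buyer Y 62 > Buyer W 49 > Buyer U 33 > Buyer E 30 > Buyer Q 18.
Buyer S has the top bid and wins; the price is the second-highest bid, 75.
Buyer S's payoff = 137 − 75 = 62. All other bidders lose, so their payoff is 0.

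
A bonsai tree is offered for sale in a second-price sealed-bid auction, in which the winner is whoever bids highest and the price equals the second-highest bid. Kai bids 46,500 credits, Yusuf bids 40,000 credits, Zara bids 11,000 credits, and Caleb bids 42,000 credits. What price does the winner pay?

The winner pays 42,000 credits.

Sorted high to low: Kai 46,500 credits; Caleb 42,000 credits; Yusuf 40,000 credits; Zara 11,000 credits.
Kai is the highest bidder, so Kai wins.
Under the second-price rule, the price is the second-highest bid: 42,000 credits.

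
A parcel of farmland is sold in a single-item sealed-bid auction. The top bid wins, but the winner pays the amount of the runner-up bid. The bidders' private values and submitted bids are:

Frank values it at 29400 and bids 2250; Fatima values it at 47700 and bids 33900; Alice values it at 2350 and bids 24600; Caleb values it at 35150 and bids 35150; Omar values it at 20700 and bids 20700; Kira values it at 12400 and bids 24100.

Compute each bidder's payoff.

Frank 0, Fatima 0, Alice 0, Caleb 1250, Omar 0, Kira 0.

Ordered from highest: Caleb 35150, then Fatima 33900, then Alice 24600, then Kira 24100, then Omar 20700, then Frank 2250.
Caleb has the top bid and wins; the price is the second-highest bid, 33900.
Caleb's payoff = 35150 − 33900 = 1250. All other bidders lose, so their payoff is 0.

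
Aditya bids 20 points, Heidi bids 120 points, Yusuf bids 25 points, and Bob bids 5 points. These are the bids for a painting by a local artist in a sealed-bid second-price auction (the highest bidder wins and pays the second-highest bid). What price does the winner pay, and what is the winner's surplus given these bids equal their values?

Sorted high to low: Heidi 120 points; Yusuf 25 points; Aditya 20 points; Bob 5 points.
Heidi is the highest bidder, so Heidi wins.
Under the second-price rule, the price is the second-highest bid: 25 points.
Surplus = 120 points − 25 points = 95 points.

Price 25 points; surplus 95 points.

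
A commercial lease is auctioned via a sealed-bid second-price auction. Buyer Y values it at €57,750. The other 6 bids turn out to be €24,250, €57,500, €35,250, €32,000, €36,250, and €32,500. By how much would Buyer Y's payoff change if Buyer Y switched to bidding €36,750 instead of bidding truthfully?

The highest competing bid is €57,500.
Bidding truthfully at €57,750: Buyer Y has the top bid, wins, and pays the second-highest bid €57,500. Payoff = €57,750 − €57,500 = €250.
Bidding €36,750: the top bid is €57,500 (a rival), so Buyer Y loses. Payoff = €0.
Change = €0 − €250 = -€250.

Change in payoff: -€250.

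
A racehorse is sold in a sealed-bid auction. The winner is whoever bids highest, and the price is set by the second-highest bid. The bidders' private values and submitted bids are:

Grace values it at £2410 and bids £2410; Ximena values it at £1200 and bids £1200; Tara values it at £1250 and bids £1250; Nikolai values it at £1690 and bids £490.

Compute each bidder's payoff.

Sorted high to low: Grace £2410, then Tara £1250, then Ximena £1200, then Nikolai £490.
Grace has the top bid and wins; the price is the second-highest bid, £1250.
Grace's payoff = £2410 − £1250 = £1160. All other bidders lose, so their payoff is 0.

Payoffs: Grace £1160, Ximena £0, Tara £0, Nikolai £0.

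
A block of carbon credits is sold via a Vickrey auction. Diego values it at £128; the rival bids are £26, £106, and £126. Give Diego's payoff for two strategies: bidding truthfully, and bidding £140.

Truthful: £2; alternative: £2.

The highest competing bid is £126.
Bidding truthfully at £128: Diego has the top bid, wins, and pays the second-highest bid £126. Payoff = £128 − £126 = £2.
Bidding £140: Diego has the top bid, wins, and pays the second-highest bid £126. Payoff = £128 − £126 = £2.
The bid only affects whether you win, not the price — here both bids land on the same side of the top rival bid, so the deviation is payoff-neutral.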